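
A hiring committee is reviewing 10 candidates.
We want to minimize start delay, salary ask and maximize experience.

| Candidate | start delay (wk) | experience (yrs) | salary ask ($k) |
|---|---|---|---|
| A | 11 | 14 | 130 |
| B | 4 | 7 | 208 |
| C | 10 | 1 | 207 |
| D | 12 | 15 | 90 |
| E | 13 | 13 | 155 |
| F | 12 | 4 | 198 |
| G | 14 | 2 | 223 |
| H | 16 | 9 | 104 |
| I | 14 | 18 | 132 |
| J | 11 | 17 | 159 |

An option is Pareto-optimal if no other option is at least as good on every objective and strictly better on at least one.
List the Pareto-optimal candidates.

A, B, C, D, I, J

A: not dominated.
B: not dominated (best start delay).
C: not dominated.
D: not dominated (best salary ask).
E: dominated by A (start delay 11≤13, experience 14≥13, salary ask 130≤155).
F: dominated by A (start delay 11≤12, experience 14≥4, salary ask 130≤198).
G: dominated by A (start delay 11≤14, experience 14≥2, salary ask 130≤223).
H: dominated by D (start delay 12≤16, experience 15≥9, salary ask 90≤104).
I: not dominated (best experience).
J: not dominated.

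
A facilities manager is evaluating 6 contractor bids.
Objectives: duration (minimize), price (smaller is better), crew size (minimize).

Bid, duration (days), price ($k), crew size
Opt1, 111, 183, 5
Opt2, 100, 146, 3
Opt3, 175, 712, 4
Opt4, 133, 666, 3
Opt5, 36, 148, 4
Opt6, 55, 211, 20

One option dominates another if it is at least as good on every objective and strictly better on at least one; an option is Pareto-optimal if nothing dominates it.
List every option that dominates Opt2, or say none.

none

Opt1: worse on duration (111 vs 100).
Opt3: worse on duration (175 vs 100).
Opt4: worse on duration (133 vs 100).
Opt5: worse on price (148 vs 146).
Opt6: worse on price (211 vs 146).
No option dominates Opt2.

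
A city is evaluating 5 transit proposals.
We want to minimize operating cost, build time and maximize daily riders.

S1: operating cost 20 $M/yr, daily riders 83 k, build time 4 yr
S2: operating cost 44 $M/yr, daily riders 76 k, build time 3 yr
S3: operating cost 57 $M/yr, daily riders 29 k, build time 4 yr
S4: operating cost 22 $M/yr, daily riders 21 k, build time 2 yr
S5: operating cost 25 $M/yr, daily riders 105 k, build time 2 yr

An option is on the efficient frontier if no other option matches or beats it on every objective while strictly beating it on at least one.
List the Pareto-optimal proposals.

S1, S4, S5

S1: not dominated (best operating cost).
S2: dominated by S5 (operating cost 25≤44, daily riders 105≥76, build time 2≤3).
S3: dominated by S1 (operating cost 20≤57, daily riders 83≥29, build time 4≤4).
S4: not dominated.
S5: not dominated (best daily riders).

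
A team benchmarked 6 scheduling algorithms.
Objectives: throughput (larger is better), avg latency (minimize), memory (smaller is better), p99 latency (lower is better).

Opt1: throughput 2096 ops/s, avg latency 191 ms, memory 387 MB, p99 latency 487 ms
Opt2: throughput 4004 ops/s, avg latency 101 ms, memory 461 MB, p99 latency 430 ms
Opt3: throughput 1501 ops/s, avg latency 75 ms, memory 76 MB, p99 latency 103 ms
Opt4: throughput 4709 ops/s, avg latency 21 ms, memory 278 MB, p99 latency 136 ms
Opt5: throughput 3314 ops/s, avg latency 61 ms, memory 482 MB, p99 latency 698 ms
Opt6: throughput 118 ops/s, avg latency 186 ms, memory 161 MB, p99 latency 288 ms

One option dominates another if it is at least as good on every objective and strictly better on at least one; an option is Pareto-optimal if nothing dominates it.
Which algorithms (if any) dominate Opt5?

Opt4: throughput 4709≥3314, avg latency 21≤61, memory 278≤482, p99 latency 136≤698 — dominates Opt5.
Others (Opt1, Opt2, Opt3, Opt6) are each worse than Opt5 on at least one objective.

Opt4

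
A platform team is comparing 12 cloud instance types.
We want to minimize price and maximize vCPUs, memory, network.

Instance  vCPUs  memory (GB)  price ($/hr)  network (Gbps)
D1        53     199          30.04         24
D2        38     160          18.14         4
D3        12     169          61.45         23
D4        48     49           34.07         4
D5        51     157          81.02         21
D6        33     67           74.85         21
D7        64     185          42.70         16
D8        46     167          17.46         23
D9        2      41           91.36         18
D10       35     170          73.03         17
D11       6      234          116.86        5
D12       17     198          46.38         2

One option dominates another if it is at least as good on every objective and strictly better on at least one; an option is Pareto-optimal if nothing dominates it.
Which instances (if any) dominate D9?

D1, D3, D5, D6, D8

D1: vCPUs 53≥2, memory 199≥41, price 30.04≤91.36, network 24≥18 — dominates D9.
D3: vCPUs 12≥2, memory 169≥41, price 61.45≤91.36, network 23≥18 — dominates D9.
D5: vCPUs 51≥2, memory 157≥41, price 81.02≤91.36, network 21≥18 — dominates D9.
D6: vCPUs 33≥2, memory 67≥41, price 74.85≤91.36, network 21≥18 — dominates D9.
D8: vCPUs 46≥2, memory 167≥41, price 17.46≤91.36, network 23≥18 — dominates D9.
Others (D2, D4, D7, D10, D11, D12) are each worse than D9 on at least one objective.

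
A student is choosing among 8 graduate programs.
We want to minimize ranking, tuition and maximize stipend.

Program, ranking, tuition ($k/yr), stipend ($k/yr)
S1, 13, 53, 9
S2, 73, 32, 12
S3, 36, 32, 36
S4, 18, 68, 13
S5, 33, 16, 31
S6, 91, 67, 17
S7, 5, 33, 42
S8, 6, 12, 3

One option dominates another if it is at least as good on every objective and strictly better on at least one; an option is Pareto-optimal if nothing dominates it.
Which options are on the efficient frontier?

S1: dominated by S7 (ranking 5≤13, tuition 33≤53, stipend 42≥9).
S2: dominated by S3 (ranking 36≤73, tuition 32≤32, stipend 36≥12).
S3: not dominated.
S4: dominated by S7 (ranking 5≤18, tuition 33≤68, stipend 42≥13).
S5: not dominated.
S6: dominated by S3 (ranking 36≤91, tuition 32≤67, stipend 36≥17).
S7: not dominated (best ranking).
S8: not dominated (best tuition).

S3, S5, S7, S8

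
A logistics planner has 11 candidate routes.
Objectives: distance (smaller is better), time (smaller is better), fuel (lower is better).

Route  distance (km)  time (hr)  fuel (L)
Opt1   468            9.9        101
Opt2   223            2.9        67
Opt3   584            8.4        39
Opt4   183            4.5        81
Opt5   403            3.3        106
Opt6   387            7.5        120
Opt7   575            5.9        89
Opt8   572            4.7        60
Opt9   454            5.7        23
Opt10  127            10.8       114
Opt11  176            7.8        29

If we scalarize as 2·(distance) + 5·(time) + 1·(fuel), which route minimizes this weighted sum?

Opt11

Opt1: 2·468 + 5·9.9 + 1·101 = 1086.5
Opt2: 2·223 + 5·2.9 + 1·67 = 527.5
Opt3: 2·584 + 5·8.4 + 1·39 = 1249.0
Opt4: 2·183 + 5·4.5 + 1·81 = 469.5
Opt5: 2·403 + 5·3.3 + 1·106 = 928.5
Opt6: 2·387 + 5·7.5 + 1·120 = 931.5
Opt7: 2·575 + 5·5.9 + 1·89 = 1268.5
Opt8: 2·572 + 5·4.7 + 1·60 = 1227.5
Opt9: 2·454 + 5·5.7 + 1·23 = 959.5
Opt10: 2·127 + 5·10.8 + 1·114 = 422.0
Opt11: 2·176 + 5·7.8 + 1·29 = 420.0
Lowest: Opt11 at 420.0.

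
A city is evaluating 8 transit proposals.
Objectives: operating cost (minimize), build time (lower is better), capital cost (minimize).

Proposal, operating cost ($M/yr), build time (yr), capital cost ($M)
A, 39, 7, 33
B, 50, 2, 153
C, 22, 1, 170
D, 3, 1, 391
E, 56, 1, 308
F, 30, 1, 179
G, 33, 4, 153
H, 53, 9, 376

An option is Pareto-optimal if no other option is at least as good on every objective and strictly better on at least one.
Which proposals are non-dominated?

A, B, C, D, G

A: not dominated (best capital cost).
B: not dominated.
C: not dominated.
D: not dominated (best operating cost).
E: dominated by C (operating cost 22≤56, build time 1≤1, capital cost 170≤308).
F: dominated by C (operating cost 22≤30, build time 1≤1, capital cost 170≤179).
G: not dominated.
H: dominated by A (operating cost 39≤53, build time 7≤9, capital cost 33≤376).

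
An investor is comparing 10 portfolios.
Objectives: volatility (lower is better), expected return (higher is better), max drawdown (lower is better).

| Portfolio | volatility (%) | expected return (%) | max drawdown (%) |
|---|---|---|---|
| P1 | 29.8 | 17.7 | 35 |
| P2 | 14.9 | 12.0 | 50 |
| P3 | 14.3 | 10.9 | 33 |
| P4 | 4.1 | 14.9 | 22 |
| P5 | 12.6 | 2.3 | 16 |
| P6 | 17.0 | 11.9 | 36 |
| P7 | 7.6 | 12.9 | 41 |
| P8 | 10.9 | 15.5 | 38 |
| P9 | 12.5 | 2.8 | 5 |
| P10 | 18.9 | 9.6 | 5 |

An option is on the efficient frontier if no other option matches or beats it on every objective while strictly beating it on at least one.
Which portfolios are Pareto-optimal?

P1, P4, P8, P9, P10

P1: not dominated (best expected return).
P2: dominated by P4 (volatility 4.1≤14.9, expected return 14.9≥12.0, max drawdown 22≤50).
P3: dominated by P4 (volatility 4.1≤14.3, expected return 14.9≥10.9, max drawdown 22≤33).
P4: not dominated (best volatility).
P5: dominated by P9 (volatility 12.5≤12.6, expected return 2.8≥2.3, max drawdown 5≤16).
P6: dominated by P4 (volatility 4.1≤17.0, expected return 14.9≥11.9, max drawdown 22≤36).
P7: dominated by P4 (volatility 4.1≤7.6, expected return 14.9≥12.9, max drawdown 22≤41).
P8: not dominated.
P9: not dominated.
P10: not dominated.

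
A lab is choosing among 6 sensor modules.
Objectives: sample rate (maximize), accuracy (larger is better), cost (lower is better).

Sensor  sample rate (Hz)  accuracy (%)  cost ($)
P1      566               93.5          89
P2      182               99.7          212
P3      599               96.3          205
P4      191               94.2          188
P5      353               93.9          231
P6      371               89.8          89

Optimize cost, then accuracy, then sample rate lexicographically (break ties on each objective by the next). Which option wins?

First minimize cost: best is 89, kept {P1, P6}.
Then maximize accuracy: best is 93.5, kept {P1}.

P1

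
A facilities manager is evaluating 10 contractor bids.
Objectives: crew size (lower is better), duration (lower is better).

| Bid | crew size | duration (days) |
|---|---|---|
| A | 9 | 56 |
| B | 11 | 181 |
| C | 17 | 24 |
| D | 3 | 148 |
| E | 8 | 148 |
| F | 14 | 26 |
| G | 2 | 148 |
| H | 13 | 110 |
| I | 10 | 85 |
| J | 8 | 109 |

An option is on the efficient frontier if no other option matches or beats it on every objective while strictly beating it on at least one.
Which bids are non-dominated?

A, C, F, G, J

A: not dominated.
B: dominated by A (crew size 9≤11, duration 56≤181).
C: not dominated (best duration).
D: dominated by G (crew size 2≤3, duration 148≤148).
E: dominated by D (crew size 3≤8, duration 148≤148).
F: not dominated.
G: not dominated (best crew size).
H: dominated by A (crew size 9≤13, duration 56≤110).
I: dominated by A (crew size 9≤10, duration 56≤85).
J: not dominated.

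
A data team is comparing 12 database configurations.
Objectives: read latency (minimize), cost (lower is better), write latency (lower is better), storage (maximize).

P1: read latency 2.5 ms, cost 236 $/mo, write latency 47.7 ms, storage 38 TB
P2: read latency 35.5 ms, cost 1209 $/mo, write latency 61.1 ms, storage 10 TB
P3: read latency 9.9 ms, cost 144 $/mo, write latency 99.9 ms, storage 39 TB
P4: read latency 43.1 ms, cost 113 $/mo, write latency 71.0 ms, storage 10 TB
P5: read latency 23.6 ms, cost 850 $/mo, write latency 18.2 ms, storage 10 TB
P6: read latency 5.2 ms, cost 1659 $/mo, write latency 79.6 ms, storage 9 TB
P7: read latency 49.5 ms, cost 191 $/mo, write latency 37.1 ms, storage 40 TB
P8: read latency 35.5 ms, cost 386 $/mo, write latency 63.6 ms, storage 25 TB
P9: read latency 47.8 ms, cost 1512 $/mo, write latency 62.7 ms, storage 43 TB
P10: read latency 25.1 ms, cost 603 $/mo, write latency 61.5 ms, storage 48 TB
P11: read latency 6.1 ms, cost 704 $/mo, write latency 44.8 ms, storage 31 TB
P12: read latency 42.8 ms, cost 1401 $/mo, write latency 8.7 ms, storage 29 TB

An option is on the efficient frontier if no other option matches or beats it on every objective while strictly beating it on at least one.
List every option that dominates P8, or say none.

P1: read latency 2.5≤35.5, cost 236≤386, write latency 47.7≤63.6, storage 38≥25 — dominates P8.
Others (P2, P3, P4, P5, P6, P7, P9, P10, P11, P12) are each worse than P8 on at least one objective.

P1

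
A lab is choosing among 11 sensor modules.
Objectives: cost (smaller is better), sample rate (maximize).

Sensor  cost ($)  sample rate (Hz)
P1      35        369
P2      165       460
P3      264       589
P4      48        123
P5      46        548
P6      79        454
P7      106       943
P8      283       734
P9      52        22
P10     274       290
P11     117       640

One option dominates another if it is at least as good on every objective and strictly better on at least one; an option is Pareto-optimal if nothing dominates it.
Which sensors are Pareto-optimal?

P1, P5, P7

P1: not dominated (best cost).
P2: dominated by P5 (cost 46≤165, sample rate 548≥460).
P3: dominated by P7 (cost 106≤264, sample rate 943≥589).
P4: dominated by P1 (cost 35≤48, sample rate 369≥123).
P5: not dominated.
P6: dominated by P5 (cost 46≤79, sample rate 548≥454).
P7: not dominated (best sample rate).
P8: dominated by P7 (cost 106≤283, sample rate 943≥734).
P9: dominated by P1 (cost 35≤52, sample rate 369≥22).
P10: dominated by P1 (cost 35≤274, sample rate 369≥290).
P11: dominated by P7 (cost 106≤117, sample rate 943≥640).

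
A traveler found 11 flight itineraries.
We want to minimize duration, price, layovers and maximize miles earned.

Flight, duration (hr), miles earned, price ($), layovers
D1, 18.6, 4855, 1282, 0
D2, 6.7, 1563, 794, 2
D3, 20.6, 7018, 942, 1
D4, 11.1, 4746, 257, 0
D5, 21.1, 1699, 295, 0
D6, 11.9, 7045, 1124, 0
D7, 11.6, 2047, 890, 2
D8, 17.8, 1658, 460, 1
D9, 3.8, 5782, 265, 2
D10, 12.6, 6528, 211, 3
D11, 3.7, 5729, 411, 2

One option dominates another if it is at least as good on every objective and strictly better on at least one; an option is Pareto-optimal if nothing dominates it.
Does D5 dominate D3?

No

D5 vs D3: D5 is worse on duration (21.1 vs 20.6), so it does not dominate D3.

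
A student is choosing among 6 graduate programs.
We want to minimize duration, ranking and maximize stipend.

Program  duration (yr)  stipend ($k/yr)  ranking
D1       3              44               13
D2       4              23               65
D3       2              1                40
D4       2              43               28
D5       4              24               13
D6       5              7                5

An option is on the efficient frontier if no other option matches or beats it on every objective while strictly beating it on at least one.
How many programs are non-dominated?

D1: not dominated (best stipend).
D2: dominated by D1 (duration 3≤4, stipend 44≥23, ranking 13≤65).
D3: dominated by D4 (duration 2≤2, stipend 43≥1, ranking 28≤40).
D4: not dominated.
D5: dominated by D1 (duration 3≤4, stipend 44≥24, ranking 13≤13).
D6: not dominated (best ranking).
Pareto-optimal: D1, D4, D6 → 3.

3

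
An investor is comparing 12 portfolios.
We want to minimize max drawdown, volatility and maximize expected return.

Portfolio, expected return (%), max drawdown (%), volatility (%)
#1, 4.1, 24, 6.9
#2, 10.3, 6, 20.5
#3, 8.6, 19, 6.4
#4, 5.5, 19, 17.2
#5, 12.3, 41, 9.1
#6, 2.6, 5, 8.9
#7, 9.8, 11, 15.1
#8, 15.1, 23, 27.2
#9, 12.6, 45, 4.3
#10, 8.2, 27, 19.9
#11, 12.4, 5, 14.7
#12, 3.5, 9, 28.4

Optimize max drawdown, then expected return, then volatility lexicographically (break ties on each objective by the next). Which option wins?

#11

First minimize max drawdown: best is 5, kept {#6, #11}.
Then maximize expected return: best is 12.4, kept {#11}.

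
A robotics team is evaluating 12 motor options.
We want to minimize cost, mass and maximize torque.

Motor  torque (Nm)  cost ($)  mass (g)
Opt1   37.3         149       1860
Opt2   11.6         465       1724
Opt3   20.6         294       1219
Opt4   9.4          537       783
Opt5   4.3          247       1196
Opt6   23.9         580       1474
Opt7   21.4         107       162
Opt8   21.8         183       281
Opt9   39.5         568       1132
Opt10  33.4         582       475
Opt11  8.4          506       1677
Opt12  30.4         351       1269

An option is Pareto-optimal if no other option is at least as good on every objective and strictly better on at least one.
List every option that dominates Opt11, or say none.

Opt3: torque 20.6≥8.4, cost 294≤506, mass 1219≤1677 — dominates Opt11.
Opt7: torque 21.4≥8.4, cost 107≤506, mass 162≤1677 — dominates Opt11.
Opt8: torque 21.8≥8.4, cost 183≤506, mass 281≤1677 — dominates Opt11.
Opt12: torque 30.4≥8.4, cost 351≤506, mass 1269≤1677 — dominates Opt11.
Others (Opt1, Opt2, Opt4, Opt5, Opt6, Opt9, Opt10) are each worse than Opt11 on at least one objective.

Opt3, Opt7, Opt8, Opt12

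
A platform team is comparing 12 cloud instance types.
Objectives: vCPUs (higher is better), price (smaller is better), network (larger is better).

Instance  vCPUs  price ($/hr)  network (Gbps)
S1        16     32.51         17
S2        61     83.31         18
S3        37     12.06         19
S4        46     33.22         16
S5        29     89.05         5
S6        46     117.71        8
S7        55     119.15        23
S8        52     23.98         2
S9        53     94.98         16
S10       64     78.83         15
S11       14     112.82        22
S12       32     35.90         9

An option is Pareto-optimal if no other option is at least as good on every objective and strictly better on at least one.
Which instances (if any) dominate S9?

S2

S2: vCPUs 61≥53, price 83.31≤94.98, network 18≥16 — dominates S9.
Others (S1, S3, S4, S5, S6, S7, S8, S10, S11, S12) are each worse than S9 on at least one objective.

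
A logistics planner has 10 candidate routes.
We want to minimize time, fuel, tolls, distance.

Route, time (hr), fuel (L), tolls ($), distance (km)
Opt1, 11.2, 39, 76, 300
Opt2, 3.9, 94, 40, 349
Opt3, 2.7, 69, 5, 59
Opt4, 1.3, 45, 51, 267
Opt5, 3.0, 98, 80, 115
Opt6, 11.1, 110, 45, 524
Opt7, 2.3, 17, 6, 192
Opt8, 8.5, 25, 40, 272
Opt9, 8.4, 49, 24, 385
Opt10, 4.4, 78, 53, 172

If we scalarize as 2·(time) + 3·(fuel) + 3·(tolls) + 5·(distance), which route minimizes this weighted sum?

Opt3

Opt1: 2·11.2 + 3·39 + 3·76 + 5·300 = 1867.4
Opt2: 2·3.9 + 3·94 + 3·40 + 5·349 = 2154.8
Opt3: 2·2.7 + 3·69 + 3·5 + 5·59 = 522.4
Opt4: 2·1.3 + 3·45 + 3·51 + 5·267 = 1625.6
Opt5: 2·3.0 + 3·98 + 3·80 + 5·115 = 1115.0
Opt6: 2·11.1 + 3·110 + 3·45 + 5·524 = 3107.2
Opt7: 2·2.3 + 3·17 + 3·6 + 5·192 = 1033.6
Opt8: 2·8.5 + 3·25 + 3·40 + 5·272 = 1572.0
Opt9: 2·8.4 + 3·49 + 3·24 + 5·385 = 2160.8
Opt10: 2·4.4 + 3·78 + 3·53 + 5·172 = 1261.8
Lowest: Opt3 at 522.4.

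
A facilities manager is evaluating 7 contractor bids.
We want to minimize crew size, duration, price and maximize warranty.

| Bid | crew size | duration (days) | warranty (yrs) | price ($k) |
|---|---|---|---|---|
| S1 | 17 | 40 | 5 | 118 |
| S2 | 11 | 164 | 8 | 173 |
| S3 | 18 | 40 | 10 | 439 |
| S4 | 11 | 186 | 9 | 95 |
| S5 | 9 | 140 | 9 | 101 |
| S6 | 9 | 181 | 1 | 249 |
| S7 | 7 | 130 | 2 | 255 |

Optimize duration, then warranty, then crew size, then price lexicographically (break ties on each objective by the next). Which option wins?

First minimize duration: best is 40, kept {S1, S3}.
Then maximize warranty: best is 10, kept {S3}.

S3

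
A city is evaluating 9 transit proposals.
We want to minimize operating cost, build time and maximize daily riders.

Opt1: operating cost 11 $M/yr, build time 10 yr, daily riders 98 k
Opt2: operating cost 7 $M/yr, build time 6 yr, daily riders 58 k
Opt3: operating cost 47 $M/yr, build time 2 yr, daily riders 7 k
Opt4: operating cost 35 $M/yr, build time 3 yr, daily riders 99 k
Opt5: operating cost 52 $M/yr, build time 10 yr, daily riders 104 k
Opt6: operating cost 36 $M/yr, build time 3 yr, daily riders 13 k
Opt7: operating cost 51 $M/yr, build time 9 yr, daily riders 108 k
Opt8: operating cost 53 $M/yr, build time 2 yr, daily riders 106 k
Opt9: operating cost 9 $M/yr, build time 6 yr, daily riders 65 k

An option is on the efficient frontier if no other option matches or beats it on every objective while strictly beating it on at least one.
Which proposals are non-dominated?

Opt1, Opt2, Opt3, Opt4, Opt7, Opt8, Opt9

Opt1: not dominated.
Opt2: not dominated (best operating cost).
Opt3: not dominated.
Opt4: not dominated.
Opt5: dominated by Opt7 (operating cost 51≤52, build time 9≤10, daily riders 108≥104).
Opt6: dominated by Opt4 (operating cost 35≤36, build time 3≤3, daily riders 99≥13).
Opt7: not dominated (best daily riders).
Opt8: not dominated.
Opt9: not dominated.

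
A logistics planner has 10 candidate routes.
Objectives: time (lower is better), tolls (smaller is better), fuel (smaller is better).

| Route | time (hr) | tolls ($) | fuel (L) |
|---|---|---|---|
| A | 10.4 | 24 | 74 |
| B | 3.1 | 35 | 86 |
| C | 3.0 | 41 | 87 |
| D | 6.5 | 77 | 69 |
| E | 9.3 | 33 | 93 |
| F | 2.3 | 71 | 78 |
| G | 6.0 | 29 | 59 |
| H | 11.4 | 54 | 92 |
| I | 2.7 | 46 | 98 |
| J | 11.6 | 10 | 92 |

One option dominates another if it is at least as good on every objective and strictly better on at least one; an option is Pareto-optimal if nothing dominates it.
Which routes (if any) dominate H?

A: time 10.4≤11.4, tolls 24≤54, fuel 74≤92 — dominates H.
B: time 3.1≤11.4, tolls 35≤54, fuel 86≤92 — dominates H.
C: time 3.0≤11.4, tolls 41≤54, fuel 87≤92 — dominates H.
G: time 6.0≤11.4, tolls 29≤54, fuel 59≤92 — dominates H.
Others (D, E, F, I, J) are each worse than H on at least one objective.

A, B, C, G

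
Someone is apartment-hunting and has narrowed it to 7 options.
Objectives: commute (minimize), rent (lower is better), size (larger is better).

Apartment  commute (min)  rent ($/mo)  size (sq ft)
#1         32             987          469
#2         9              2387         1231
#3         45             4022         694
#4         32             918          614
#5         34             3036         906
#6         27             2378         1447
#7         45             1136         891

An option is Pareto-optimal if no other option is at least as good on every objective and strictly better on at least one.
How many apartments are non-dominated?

4

#1: dominated by #4 (commute 32≤32, rent 918≤987, size 614≥469).
#2: not dominated (best commute).
#3: dominated by #2 (commute 9≤45, rent 2387≤4022, size 1231≥694).
#4: not dominated (best rent).
#5: dominated by #2 (commute 9≤34, rent 2387≤3036, size 1231≥906).
#6: not dominated (best size).
#7: not dominated.
Pareto-optimal: #2, #4, #6, #7 → 4.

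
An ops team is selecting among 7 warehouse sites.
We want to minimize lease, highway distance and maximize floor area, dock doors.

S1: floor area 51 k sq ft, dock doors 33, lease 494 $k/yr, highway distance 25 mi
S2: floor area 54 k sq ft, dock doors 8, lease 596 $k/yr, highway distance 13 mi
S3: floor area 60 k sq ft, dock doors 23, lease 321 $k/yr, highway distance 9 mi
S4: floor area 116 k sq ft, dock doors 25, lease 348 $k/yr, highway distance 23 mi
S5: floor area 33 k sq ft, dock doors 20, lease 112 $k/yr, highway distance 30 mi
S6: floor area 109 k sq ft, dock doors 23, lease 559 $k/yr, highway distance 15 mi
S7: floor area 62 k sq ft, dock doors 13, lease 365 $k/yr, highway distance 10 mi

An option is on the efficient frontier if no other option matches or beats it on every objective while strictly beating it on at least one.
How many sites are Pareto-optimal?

S1: not dominated (best dock doors).
S2: dominated by S3 (floor area 60≥54, dock doors 23≥8, lease 321≤596, highway distance 9≤13).
S3: not dominated (best highway distance).
S4: not dominated (best floor area).
S5: not dominated (best lease).
S6: not dominated.
S7: not dominated.
Pareto-optimal: S1, S3, S4, S5, S6, S7 → 6.

6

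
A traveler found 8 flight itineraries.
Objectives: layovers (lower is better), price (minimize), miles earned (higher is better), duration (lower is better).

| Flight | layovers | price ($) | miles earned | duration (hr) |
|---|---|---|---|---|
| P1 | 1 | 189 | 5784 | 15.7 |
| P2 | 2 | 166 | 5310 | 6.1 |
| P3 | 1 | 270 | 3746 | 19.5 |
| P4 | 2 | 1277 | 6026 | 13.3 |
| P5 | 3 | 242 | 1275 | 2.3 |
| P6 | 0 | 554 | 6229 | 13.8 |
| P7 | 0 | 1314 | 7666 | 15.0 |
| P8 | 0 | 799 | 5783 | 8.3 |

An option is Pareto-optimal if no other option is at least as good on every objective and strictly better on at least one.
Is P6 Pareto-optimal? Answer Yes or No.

P1: worse on layovers (1 vs 0).
P2: worse on layovers (2 vs 0).
P3: worse on layovers (1 vs 0).
P4: worse on layovers (2 vs 0).
P5: worse on layovers (3 vs 0).
P7: worse on price (1314 vs 554).
P8: worse on price (799 vs 554).
No option is at least as good as P6 on every objective and strictly better on one.

Yes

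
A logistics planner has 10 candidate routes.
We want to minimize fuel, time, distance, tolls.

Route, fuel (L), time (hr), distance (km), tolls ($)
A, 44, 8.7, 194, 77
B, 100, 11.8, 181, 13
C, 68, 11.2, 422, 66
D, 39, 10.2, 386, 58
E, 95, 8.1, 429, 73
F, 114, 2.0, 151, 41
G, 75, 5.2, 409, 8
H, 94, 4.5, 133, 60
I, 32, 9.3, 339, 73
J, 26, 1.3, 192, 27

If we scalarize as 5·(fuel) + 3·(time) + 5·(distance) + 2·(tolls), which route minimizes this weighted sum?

J

A: 5·44 + 3·8.7 + 5·194 + 2·77 = 1370.1
B: 5·100 + 3·11.8 + 5·181 + 2·13 = 1466.4
C: 5·68 + 3·11.2 + 5·422 + 2·66 = 2615.6
D: 5·39 + 3·10.2 + 5·386 + 2·58 = 2271.6
E: 5·95 + 3·8.1 + 5·429 + 2·73 = 2790.3
F: 5·114 + 3·2.0 + 5·151 + 2·41 = 1413.0
G: 5·75 + 3·5.2 + 5·409 + 2·8 = 2451.6
H: 5·94 + 3·4.5 + 5·133 + 2·60 = 1268.5
I: 5·32 + 3·9.3 + 5·339 + 2·73 = 2028.9
J: 5·26 + 3·1.3 + 5·192 + 2·27 = 1147.9
Lowest: J at 1147.9.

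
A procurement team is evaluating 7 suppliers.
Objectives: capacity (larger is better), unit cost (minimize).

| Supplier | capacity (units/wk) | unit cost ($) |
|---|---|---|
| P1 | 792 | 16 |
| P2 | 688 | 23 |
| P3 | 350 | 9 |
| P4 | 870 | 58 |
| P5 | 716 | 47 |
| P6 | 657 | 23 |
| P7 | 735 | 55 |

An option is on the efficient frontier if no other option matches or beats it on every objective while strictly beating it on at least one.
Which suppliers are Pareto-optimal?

P1, P3, P4

P1: not dominated.
P2: dominated by P1 (capacity 792≥688, unit cost 16≤23).
P3: not dominated (best unit cost).
P4: not dominated (best capacity).
P5: dominated by P1 (capacity 792≥716, unit cost 16≤47).
P6: dominated by P1 (capacity 792≥657, unit cost 16≤23).
P7: dominated by P1 (capacity 792≥735, unit cost 16≤55).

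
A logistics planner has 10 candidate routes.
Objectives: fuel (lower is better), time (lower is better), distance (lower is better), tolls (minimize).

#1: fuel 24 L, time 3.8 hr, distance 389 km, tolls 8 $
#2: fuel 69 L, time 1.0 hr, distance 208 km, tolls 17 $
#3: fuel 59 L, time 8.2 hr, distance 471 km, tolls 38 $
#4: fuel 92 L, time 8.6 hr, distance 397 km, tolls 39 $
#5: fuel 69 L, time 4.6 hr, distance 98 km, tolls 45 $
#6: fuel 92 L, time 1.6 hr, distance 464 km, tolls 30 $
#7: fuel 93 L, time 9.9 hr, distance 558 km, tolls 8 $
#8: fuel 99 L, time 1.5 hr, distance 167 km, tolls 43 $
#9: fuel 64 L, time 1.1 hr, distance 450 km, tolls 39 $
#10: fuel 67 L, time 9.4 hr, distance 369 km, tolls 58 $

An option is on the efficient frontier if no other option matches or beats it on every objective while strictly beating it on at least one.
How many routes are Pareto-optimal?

#1: not dominated (best fuel).
#2: not dominated (best time).
#3: dominated by #1 (fuel 24≤59, time 3.8≤8.2, distance 389≤471, tolls 8≤38).
#4: dominated by #1 (fuel 24≤92, time 3.8≤8.6, distance 389≤397, tolls 8≤39).
#5: not dominated (best distance).
#6: dominated by #2 (fuel 69≤92, time 1.0≤1.6, distance 208≤464, tolls 17≤30).
#7: dominated by #1 (fuel 24≤93, time 3.8≤9.9, distance 389≤558, tolls 8≤8).
#8: not dominated.
#9: not dominated.
#10: not dominated.
Pareto-optimal: #1, #2, #5, #8, #9, #10 → 6.

6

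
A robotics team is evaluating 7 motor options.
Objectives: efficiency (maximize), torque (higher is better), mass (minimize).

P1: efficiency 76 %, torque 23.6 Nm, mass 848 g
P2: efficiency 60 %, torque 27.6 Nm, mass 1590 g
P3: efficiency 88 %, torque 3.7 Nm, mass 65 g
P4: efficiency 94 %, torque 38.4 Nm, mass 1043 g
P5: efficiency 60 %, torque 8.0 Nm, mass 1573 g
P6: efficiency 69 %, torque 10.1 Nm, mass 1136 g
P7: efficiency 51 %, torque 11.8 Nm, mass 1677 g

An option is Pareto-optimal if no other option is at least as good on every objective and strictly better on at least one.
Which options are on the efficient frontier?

P1, P3, P4

P1: not dominated.
P2: dominated by P4 (efficiency 94≥60, torque 38.4≥27.6, mass 1043≤1590).
P3: not dominated (best mass).
P4: not dominated (best efficiency).
P5: dominated by P1 (efficiency 76≥60, torque 23.6≥8.0, mass 848≤1573).
P6: dominated by P1 (efficiency 76≥69, torque 23.6≥10.1, mass 848≤1136).
P7: dominated by P1 (efficiency 76≥51, torque 23.6≥11.8, mass 848≤1677).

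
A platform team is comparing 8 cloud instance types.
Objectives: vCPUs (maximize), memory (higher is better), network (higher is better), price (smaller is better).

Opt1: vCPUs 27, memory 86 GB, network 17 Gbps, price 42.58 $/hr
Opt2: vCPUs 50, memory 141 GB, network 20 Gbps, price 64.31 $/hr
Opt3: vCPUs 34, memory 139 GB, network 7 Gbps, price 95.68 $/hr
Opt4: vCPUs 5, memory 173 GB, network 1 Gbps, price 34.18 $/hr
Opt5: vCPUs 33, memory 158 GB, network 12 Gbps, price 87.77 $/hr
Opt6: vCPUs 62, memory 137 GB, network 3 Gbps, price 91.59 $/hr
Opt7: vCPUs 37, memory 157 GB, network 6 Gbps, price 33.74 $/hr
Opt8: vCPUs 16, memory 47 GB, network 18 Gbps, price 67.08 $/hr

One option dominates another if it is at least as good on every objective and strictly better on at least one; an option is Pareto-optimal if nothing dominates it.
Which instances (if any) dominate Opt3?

Opt2: vCPUs 50≥34, memory 141≥139, network 20≥7, price 64.31≤95.68 — dominates Opt3.
Others (Opt1, Opt4, Opt5, Opt6, Opt7, Opt8) are each worse than Opt3 on at least one objective.

Opt2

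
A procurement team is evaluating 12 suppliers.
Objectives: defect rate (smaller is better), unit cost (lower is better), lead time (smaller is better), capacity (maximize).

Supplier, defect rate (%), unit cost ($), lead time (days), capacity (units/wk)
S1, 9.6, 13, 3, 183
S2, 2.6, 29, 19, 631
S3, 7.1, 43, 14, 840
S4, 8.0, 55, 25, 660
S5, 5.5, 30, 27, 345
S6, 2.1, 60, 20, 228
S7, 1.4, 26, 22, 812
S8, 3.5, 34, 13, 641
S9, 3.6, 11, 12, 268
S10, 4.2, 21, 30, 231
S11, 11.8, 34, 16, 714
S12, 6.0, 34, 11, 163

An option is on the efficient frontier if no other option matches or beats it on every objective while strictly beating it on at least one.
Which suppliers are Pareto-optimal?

S1: not dominated (best lead time).
S2: not dominated.
S3: not dominated (best capacity).
S4: dominated by S3 (defect rate 7.1≤8.0, unit cost 43≤55, lead time 14≤25, capacity 840≥660).
S5: dominated by S2 (defect rate 2.6≤5.5, unit cost 29≤30, lead time 19≤27, capacity 631≥345).
S6: not dominated.
S7: not dominated (best defect rate).
S8: not dominated.
S9: not dominated (best unit cost).
S10: dominated by S9 (defect rate 3.6≤4.2, unit cost 11≤21, lead time 12≤30, capacity 268≥231).
S11: not dominated.
S12: not dominated.

S1, S2, S3, S6, S7, S8, S9, S11, S12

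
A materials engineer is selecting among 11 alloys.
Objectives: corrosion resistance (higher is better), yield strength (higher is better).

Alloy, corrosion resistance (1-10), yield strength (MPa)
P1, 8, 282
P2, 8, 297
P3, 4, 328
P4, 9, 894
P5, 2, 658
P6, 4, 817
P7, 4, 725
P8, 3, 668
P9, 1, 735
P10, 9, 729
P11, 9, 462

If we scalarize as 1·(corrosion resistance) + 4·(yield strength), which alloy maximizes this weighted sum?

P4

P1: 1·8 + 4·282 = 1136
P2: 1·8 + 4·297 = 1196
P3: 1·4 + 4·328 = 1316
P4: 1·9 + 4·894 = 3585
P5: 1·2 + 4·658 = 2634
P6: 1·4 + 4·817 = 3272
P7: 1·4 + 4·725 = 2904
P8: 1·3 + 4·668 = 2675
P9: 1·1 + 4·735 = 2941
P10: 1·9 + 4·729 = 2925
P11: 1·9 + 4·462 = 1857
Highest: P4 at 3585.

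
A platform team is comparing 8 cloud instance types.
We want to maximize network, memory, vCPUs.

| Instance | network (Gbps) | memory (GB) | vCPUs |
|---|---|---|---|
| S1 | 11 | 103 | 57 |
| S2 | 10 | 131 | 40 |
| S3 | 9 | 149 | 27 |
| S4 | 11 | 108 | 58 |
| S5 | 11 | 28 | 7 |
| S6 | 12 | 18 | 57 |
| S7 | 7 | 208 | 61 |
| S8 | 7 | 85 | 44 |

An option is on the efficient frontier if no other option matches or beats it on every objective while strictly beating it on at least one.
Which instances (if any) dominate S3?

none

S1: worse on memory (103 vs 149).
S2: worse on memory (131 vs 149).
S4: worse on memory (108 vs 149).
S5: worse on memory (28 vs 149).
S6: worse on memory (18 vs 149).
S7: worse on network (7 vs 9).
S8: worse on network (7 vs 9).
No option dominates S3.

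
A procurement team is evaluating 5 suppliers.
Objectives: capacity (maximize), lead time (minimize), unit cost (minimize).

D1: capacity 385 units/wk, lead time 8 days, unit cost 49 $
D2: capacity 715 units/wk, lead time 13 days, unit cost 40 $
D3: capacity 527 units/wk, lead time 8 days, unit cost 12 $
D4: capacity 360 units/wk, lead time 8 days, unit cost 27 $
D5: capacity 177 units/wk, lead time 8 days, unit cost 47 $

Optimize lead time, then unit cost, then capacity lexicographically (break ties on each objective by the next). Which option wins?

D3

First minimize lead time: best is 8, kept {D1, D3, D4, D5}.
Then minimize unit cost: best is 12, kept {D3}.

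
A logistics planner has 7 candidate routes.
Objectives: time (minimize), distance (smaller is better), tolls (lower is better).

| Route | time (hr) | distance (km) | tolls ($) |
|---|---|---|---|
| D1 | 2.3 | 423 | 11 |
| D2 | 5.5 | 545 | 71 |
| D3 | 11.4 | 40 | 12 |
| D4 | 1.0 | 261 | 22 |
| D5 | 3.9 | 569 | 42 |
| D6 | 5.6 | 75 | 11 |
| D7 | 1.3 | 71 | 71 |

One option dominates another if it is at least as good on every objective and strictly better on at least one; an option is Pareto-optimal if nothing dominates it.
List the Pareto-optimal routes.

D1, D3, D4, D6, D7

D1: not dominated.
D2: dominated by D1 (time 2.3≤5.5, distance 423≤545, tolls 11≤71).
D3: not dominated (best distance).
D4: not dominated (best time).
D5: dominated by D1 (time 2.3≤3.9, distance 423≤569, tolls 11≤42).
D6: not dominated.
D7: not dominated.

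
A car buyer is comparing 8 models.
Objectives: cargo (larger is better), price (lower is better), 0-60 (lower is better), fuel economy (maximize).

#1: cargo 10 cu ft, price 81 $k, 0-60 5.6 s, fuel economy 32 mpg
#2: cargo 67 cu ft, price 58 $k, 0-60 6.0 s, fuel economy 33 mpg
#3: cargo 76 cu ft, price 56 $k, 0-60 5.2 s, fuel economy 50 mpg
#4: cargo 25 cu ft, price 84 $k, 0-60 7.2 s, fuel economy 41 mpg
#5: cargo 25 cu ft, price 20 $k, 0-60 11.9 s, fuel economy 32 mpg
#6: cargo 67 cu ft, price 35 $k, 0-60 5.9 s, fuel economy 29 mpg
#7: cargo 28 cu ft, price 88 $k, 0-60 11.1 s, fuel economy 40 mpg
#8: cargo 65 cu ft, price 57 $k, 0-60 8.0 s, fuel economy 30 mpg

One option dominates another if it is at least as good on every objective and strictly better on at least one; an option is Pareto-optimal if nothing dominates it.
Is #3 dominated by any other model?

#1: worse on cargo (10 vs 76).
#2: worse on cargo (67 vs 76).
#4: worse on cargo (25 vs 76).
#5: worse on cargo (25 vs 76).
#6: worse on cargo (67 vs 76).
#7: worse on cargo (28 vs 76).
#8: worse on cargo (65 vs 76).
No option is at least as good as #3 on every objective and strictly better on one.

No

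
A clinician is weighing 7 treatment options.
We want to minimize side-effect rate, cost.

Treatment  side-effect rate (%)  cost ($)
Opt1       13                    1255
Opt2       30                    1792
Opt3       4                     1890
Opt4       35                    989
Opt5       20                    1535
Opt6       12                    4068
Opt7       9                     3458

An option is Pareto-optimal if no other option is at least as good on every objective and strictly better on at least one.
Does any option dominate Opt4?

No

Opt1: worse on cost (1255 vs 989).
Opt2: worse on cost (1792 vs 989).
Opt3: worse on cost (1890 vs 989).
Opt5: worse on cost (1535 vs 989).
Opt6: worse on cost (4068 vs 989).
Opt7: worse on cost (3458 vs 989).
No option is at least as good as Opt4 on every objective and strictly better on one.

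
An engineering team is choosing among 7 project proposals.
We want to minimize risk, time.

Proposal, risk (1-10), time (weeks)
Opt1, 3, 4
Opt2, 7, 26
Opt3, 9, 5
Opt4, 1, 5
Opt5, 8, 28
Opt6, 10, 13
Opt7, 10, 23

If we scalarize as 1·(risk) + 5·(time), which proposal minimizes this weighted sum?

Opt1

Opt1: 1·3 + 5·4 = 23
Opt2: 1·7 + 5·26 = 137
Opt3: 1·9 + 5·5 = 34
Opt4: 1·1 + 5·5 = 26
Opt5: 1·8 + 5·28 = 148
Opt6: 1·10 + 5·13 = 75
Opt7: 1·10 + 5·23 = 125
Lowest: Opt1 at 23.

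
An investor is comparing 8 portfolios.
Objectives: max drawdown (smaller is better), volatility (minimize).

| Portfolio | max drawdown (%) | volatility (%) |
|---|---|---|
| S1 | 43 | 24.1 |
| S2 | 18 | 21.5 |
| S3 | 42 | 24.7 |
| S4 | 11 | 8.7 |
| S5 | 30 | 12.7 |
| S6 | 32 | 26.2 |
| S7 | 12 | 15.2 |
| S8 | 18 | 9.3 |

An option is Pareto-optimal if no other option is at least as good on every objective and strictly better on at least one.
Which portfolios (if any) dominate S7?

S4

S4: max drawdown 11≤12, volatility 8.7≤15.2 — dominates S7.
Others (S1, S2, S3, S5, S6, S8) are each worse than S7 on at least one objective.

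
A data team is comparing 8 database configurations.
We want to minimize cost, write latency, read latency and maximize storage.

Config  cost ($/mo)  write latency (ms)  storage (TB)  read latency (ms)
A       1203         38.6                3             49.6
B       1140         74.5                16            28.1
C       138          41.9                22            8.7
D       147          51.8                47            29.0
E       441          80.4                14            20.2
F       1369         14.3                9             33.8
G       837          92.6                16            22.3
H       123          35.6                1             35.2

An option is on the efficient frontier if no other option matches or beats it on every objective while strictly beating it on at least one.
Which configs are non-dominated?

A: not dominated.
B: dominated by C (cost 138≤1140, write latency 41.9≤74.5, storage 22≥16, read latency 8.7≤28.1).
C: not dominated (best read latency).
D: not dominated (best storage).
E: dominated by C (cost 138≤441, write latency 41.9≤80.4, storage 22≥14, read latency 8.7≤20.2).
F: not dominated (best write latency).
G: dominated by C (cost 138≤837, write latency 41.9≤92.6, storage 22≥16, read latency 8.7≤22.3).
H: not dominated (best cost).

A, C, D, F, H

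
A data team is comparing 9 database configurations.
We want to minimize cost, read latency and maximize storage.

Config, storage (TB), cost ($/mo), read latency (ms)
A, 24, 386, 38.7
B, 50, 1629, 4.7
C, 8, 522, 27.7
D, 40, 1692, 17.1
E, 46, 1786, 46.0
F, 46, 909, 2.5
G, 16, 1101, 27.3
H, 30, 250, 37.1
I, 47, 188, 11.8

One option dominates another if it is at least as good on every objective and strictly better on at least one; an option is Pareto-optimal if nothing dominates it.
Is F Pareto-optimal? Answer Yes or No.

Yes

A: worse on storage (24 vs 46).
B: worse on cost (1629 vs 909).
C: worse on storage (8 vs 46).
D: worse on storage (40 vs 46).
E: worse on cost (1786 vs 909).
G: worse on storage (16 vs 46).
H: worse on storage (30 vs 46).
I: worse on read latency (11.8 vs 2.5).
No option is at least as good as F on every objective and strictly better on one.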